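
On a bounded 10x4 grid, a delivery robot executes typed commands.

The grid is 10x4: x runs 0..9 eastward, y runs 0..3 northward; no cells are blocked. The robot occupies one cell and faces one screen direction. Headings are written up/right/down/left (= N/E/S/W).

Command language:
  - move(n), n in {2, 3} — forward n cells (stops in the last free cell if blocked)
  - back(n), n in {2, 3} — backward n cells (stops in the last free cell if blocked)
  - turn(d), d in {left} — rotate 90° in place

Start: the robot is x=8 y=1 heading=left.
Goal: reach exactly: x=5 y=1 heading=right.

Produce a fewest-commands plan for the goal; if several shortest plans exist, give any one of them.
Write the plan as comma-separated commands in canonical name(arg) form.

t0: x=8 y=1 heading=left
1. move(3) → x=5 y=1 heading=left
2. turn(left) → x=5 y=1 heading=down
3. turn(left) → x=5 y=1 heading=right
minimal: 3 command(s), checked below 3.

move(3), turn(left), turn(left)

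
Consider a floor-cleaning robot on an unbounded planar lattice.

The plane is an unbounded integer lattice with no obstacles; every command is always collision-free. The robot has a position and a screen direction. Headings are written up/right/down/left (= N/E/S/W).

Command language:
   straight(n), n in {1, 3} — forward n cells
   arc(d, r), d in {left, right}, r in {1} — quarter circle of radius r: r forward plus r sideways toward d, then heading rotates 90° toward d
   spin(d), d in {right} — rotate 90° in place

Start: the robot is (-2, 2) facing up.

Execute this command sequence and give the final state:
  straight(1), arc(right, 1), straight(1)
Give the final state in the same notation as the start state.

(0, 4) facing right

t0: (-2, 2) facing up
[1] after straight(1): (-2, 3) facing up
[2] after arc(right, 1): (-1, 4) facing right
[3] after straight(1): (0, 4) facing right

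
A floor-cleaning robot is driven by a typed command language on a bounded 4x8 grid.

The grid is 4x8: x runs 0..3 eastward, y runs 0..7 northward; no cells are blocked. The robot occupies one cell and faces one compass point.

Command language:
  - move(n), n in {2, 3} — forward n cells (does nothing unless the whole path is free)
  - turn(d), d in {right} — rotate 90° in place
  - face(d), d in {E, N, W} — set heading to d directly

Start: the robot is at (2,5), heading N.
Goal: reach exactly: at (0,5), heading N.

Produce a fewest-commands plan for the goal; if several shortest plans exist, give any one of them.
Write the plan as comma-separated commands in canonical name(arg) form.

face(W), move(2), turn(right)

from: at (2,5), heading N
1. face(W) → at (2,5), heading W
2. move(2) → at (0,5), heading W
3. turn(right) → at (0,5), heading N
shorter routes all fall short; 3 is best.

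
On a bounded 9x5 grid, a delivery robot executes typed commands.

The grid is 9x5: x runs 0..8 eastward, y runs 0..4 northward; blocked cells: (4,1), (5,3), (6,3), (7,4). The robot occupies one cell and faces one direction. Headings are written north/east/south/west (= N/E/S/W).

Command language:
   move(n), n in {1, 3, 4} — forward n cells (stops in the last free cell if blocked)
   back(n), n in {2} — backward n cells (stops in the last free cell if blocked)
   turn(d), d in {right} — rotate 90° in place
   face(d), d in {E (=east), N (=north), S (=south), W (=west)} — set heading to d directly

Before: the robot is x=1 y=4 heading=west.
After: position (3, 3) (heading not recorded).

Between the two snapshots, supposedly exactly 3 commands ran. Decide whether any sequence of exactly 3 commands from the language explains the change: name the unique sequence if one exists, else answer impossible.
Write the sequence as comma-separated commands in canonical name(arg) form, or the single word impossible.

key: order matters: swapping back(2) and move(1) lands elsewhere
start: x=1 y=4 heading=west
1. back(2) → x=3 y=4 heading=west
2. face(S) → x=3 y=4 heading=south
3. move(1) → x=3 y=3 heading=south
no other 3-command option fits: unique.

back(2), face(S), move(1)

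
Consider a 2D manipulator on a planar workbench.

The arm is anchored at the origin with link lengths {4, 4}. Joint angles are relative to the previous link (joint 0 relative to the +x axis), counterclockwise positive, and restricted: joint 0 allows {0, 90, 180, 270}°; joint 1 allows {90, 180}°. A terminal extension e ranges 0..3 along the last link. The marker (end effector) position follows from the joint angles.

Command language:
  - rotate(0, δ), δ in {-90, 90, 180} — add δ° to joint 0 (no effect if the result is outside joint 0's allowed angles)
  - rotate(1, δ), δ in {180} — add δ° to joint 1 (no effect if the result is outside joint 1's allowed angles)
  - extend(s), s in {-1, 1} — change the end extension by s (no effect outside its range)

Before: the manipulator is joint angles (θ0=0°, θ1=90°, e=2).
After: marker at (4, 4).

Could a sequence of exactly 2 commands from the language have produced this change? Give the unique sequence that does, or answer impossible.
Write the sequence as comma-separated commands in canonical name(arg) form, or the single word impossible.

extend(-1), extend(-1)

initial: joint angles (θ0=0°, θ1=90°, e=2)
[1] after extend(-1): joint angles (θ0=0°, θ1=90°, e=1)
[2] after extend(-1): joint angles (θ0=0°, θ1=90°, e=0)
uniquely the one of 36 2-step routes that fits.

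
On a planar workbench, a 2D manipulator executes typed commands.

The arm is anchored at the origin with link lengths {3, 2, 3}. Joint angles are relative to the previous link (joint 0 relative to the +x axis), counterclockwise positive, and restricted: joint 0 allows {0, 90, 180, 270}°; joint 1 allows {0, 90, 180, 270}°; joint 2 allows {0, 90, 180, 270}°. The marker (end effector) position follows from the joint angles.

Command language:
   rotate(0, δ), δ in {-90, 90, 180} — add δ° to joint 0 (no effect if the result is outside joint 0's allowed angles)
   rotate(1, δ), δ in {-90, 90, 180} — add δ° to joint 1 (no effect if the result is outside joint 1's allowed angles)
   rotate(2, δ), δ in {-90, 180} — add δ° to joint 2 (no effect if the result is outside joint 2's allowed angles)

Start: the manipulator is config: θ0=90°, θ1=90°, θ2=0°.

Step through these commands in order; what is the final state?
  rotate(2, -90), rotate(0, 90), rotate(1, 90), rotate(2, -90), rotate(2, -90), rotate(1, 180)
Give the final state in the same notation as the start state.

begin: config: θ0=90°, θ1=90°, θ2=0°
[1] after rotate(2, -90): config: θ0=90°, θ1=90°, θ2=270°
[2] after rotate(0, 90): config: θ0=180°, θ1=90°, θ2=270°
[3] after rotate(1, 90): config: θ0=180°, θ1=180°, θ2=270°
[4] after rotate(2, -90): config: θ0=180°, θ1=180°, θ2=180°
[5] after rotate(2, -90): config: θ0=180°, θ1=180°, θ2=90°
[6] after rotate(1, 180): config: θ0=180°, θ1=0°, θ2=90°

config: θ0=180°, θ1=0°, θ2=90°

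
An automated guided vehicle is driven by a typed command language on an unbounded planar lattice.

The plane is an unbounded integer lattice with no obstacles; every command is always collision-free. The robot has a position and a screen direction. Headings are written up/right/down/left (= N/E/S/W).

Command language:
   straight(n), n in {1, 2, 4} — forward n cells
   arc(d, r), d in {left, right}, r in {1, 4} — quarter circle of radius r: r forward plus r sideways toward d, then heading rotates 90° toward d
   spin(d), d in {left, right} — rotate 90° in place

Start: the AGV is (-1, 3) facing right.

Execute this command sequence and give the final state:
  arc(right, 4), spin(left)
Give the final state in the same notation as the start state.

(3, -1) facing right

start: (-1, 3) facing right
t=1 arc(right, 4) ⇒ (3, -1) facing down
t=2 spin(left) ⇒ (3, -1) facing right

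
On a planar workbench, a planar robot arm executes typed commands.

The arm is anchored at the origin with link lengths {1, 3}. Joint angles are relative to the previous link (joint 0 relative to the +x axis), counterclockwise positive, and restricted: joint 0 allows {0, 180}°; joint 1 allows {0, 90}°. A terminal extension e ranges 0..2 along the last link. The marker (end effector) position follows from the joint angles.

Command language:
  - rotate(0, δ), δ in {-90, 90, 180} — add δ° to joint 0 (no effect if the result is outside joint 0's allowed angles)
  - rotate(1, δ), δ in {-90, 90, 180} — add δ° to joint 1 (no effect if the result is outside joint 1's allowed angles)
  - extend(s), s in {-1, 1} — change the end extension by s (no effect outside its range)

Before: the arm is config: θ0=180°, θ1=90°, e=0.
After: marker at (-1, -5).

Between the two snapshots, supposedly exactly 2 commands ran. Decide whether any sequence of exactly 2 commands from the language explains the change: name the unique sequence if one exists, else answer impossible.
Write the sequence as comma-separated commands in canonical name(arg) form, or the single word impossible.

extend(1), extend(1)

start: config: θ0=180°, θ1=90°, e=0
step 1 (extend(1)): config: θ0=180°, θ1=90°, e=1
step 2 (extend(1)): config: θ0=180°, θ1=90°, e=2
no rival 2-sequence matches.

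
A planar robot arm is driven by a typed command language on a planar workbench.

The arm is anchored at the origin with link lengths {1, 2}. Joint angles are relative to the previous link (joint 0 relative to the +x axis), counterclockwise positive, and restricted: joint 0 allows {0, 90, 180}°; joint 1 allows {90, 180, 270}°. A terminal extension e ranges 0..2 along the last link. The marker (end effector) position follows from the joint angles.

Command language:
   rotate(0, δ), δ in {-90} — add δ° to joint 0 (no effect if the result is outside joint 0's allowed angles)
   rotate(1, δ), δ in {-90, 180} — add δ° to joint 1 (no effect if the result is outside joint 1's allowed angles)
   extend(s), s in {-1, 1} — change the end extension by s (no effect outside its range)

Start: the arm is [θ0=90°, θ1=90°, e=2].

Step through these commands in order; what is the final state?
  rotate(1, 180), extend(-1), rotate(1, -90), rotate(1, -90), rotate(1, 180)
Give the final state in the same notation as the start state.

from: [θ0=90°, θ1=90°, e=2]
1. rotate(1, 180) → [θ0=90°, θ1=270°, e=2]
2. extend(-1) → [θ0=90°, θ1=270°, e=1]
3. rotate(1, -90) → [θ0=90°, θ1=180°, e=1]
4. rotate(1, -90) → [θ0=90°, θ1=90°, e=1]
5. rotate(1, 180) → [θ0=90°, θ1=270°, e=1]

[θ0=90°, θ1=270°, e=1]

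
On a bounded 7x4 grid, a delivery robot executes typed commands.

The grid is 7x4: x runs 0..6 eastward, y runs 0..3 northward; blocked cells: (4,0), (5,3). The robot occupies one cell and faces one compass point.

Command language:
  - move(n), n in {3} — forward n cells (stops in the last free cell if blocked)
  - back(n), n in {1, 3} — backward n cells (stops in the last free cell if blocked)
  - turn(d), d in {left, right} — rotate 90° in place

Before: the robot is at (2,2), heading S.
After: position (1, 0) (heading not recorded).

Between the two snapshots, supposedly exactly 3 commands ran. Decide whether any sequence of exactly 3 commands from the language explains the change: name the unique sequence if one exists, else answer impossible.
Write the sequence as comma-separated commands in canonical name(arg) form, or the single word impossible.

move(3), turn(left), back(1)

key: running back(1) before move(3) would end elsewhere — order is forced
start: at (2,2), heading S
step 1 (move(3)): at (2,0), heading S
step 2 (turn(left)): at (2,0), heading E
step 3 (back(1)): at (1,0), heading E
all 125 alternatives checked — unique.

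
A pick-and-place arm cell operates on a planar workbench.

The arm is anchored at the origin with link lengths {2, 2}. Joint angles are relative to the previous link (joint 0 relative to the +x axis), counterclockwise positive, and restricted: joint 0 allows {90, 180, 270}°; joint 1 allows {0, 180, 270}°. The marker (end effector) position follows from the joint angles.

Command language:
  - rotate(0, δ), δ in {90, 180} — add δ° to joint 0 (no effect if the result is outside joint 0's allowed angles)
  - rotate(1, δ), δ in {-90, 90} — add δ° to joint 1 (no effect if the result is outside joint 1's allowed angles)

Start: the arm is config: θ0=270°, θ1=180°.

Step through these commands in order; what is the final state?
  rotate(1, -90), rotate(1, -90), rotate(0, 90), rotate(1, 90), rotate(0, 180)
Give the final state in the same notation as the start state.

config: θ0=90°, θ1=270°

start: config: θ0=270°, θ1=180°
t=1 rotate(1, -90) ⇒ config: θ0=270°, θ1=180°
t=2 rotate(1, -90) ⇒ config: θ0=270°, θ1=180°
t=3 rotate(0, 90) ⇒ config: θ0=270°, θ1=180°
t=4 rotate(1, 90) ⇒ config: θ0=270°, θ1=270°
t=5 rotate(0, 180) ⇒ config: θ0=90°, θ1=270°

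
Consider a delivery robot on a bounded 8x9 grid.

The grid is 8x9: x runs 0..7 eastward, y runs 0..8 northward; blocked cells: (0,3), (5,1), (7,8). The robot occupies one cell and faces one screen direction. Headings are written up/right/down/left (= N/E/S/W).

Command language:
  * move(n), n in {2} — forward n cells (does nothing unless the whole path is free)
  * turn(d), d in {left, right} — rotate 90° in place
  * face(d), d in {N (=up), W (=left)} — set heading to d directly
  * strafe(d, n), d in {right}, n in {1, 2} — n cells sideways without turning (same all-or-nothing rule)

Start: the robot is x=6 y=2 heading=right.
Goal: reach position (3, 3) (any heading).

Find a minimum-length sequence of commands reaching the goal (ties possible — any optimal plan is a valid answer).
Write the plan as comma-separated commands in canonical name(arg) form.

initial: x=6 y=2 heading=right
[1] after turn(right): x=6 y=2 heading=down
[2] after strafe(right, 2): x=4 y=2 heading=down
[3] after strafe(right, 1): x=3 y=2 heading=down
[4] after turn(right): x=3 y=2 heading=left
[5] after strafe(right, 1): x=3 y=3 heading=left
no 4-step plan works, so 5 is optimal.

turn(right), strafe(right, 2), strafe(right, 1), turn(right), strafe(right, 1)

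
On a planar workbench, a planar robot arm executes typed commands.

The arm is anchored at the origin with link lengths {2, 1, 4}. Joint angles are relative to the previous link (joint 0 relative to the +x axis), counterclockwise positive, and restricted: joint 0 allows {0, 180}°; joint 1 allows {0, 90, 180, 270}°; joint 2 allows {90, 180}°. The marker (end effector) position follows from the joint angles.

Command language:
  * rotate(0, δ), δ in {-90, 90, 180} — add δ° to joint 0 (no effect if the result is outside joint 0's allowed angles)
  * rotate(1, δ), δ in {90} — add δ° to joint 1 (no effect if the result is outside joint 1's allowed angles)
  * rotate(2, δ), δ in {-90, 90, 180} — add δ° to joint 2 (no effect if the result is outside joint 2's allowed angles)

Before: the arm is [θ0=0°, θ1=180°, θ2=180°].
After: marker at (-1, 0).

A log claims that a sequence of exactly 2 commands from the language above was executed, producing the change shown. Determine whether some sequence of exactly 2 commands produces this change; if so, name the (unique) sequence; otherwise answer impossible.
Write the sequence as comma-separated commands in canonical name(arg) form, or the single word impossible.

rotate(1, 90), rotate(1, 90)

start: [θ0=0°, θ1=180°, θ2=180°]
1. rotate(1, 90) → [θ0=0°, θ1=270°, θ2=180°]
2. rotate(1, 90) → [θ0=0°, θ1=0°, θ2=180°]
uniquely the one of 49 2-step routes that fits.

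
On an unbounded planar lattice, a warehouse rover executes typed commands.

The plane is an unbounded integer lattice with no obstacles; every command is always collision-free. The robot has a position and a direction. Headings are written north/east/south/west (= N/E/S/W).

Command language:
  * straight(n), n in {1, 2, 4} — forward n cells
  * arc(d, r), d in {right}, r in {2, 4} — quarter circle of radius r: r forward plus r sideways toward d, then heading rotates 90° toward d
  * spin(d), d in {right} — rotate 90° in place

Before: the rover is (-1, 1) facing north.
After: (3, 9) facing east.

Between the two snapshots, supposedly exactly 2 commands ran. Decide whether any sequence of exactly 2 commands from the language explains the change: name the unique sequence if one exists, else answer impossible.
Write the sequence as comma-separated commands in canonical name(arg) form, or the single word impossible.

straight(4), arc(right, 4)

key: position moved to (3,9) AND the heading swung to E — translation plus rotation needed
from: (-1, 1) facing north
step 1 (straight(4)): (-1, 5) facing north
step 2 (arc(right, 4)): (3, 9) facing east
uniquely the one of 36 2-step routes that fits.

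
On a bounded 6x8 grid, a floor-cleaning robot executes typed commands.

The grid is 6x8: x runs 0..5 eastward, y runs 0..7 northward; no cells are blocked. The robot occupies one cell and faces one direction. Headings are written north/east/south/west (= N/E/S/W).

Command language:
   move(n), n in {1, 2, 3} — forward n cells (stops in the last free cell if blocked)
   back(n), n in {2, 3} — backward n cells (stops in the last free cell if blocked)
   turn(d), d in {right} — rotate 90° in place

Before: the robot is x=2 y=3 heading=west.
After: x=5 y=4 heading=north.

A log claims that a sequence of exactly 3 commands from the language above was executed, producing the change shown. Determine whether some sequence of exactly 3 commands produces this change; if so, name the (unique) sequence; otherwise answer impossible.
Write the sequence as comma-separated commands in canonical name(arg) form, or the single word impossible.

key: position moved to (5,4) AND the heading swung to N — translation plus rotation needed
begin: x=2 y=3 heading=west
1. back(3) → x=5 y=3 heading=west
2. turn(right) → x=5 y=3 heading=north
3. move(1) → x=5 y=4 heading=north
uniquely the one of 216 3-step routes that fits.

back(3), turn(right), move(1)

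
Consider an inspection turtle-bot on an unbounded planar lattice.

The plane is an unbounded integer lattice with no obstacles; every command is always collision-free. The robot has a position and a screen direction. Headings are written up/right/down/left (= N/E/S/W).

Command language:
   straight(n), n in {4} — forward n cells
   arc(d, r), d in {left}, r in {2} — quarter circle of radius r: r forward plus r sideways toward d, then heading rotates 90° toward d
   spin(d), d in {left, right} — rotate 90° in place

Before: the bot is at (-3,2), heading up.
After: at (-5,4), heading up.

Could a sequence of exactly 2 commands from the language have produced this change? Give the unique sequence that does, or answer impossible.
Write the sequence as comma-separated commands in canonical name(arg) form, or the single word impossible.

arc(left, 2), spin(right)

key: heading stays N — rotations cancel among the 2 commands
initial: at (-3,2), heading up
1. arc(left, 2) → at (-5,4), heading left
2. spin(right) → at (-5,4), heading up
no other 2-command option fits: unique.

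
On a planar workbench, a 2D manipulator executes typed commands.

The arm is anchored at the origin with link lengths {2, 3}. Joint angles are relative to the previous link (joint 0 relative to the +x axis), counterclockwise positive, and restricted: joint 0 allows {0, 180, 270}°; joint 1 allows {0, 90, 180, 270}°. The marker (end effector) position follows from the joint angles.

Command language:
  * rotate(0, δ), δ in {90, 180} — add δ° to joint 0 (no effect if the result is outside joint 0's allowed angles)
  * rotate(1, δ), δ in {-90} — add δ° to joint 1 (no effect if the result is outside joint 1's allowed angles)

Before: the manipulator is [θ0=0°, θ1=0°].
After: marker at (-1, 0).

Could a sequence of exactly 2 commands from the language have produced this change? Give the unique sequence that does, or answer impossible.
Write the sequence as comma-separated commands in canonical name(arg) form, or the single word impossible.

rotate(1, -90), rotate(1, -90)

initial: [θ0=0°, θ1=0°]
step 1 (rotate(1, -90)): [θ0=0°, θ1=270°]
step 2 (rotate(1, -90)): [θ0=0°, θ1=180°]
no other 2-command option fits: unique.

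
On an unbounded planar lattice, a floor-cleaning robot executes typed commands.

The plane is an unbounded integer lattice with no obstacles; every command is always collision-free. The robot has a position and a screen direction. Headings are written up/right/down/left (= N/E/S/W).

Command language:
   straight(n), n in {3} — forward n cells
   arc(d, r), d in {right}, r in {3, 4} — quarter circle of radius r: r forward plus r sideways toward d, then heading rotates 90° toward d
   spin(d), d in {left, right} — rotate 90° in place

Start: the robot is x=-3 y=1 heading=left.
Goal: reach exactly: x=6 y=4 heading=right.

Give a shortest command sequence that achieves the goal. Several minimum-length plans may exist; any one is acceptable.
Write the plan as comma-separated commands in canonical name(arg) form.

start: x=-3 y=1 heading=left
1. spin(right) → x=-3 y=1 heading=up
2. arc(right, 3) → x=0 y=4 heading=right
3. straight(3) → x=3 y=4 heading=right
4. straight(3) → x=6 y=4 heading=right
no 3-step plan works, so 4 is optimal.

spin(right), arc(right, 3), straight(3), straight(3)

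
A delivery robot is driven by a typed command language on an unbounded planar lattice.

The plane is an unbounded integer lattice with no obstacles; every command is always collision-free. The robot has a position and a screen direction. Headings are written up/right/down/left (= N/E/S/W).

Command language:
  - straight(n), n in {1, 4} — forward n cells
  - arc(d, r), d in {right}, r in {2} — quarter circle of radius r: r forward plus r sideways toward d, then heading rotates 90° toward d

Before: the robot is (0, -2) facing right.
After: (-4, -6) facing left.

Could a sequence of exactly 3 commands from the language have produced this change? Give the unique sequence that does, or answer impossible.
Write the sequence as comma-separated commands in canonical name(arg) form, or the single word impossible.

arc(right, 2), arc(right, 2), straight(4)

key: cell and facing (now W) both changed — the 3 commands mix motion and turning
initial: (0, -2) facing right
1. arc(right, 2) → (2, -4) facing down
2. arc(right, 2) → (0, -6) facing left
3. straight(4) → (-4, -6) facing left
no other 3-command option fits: unique.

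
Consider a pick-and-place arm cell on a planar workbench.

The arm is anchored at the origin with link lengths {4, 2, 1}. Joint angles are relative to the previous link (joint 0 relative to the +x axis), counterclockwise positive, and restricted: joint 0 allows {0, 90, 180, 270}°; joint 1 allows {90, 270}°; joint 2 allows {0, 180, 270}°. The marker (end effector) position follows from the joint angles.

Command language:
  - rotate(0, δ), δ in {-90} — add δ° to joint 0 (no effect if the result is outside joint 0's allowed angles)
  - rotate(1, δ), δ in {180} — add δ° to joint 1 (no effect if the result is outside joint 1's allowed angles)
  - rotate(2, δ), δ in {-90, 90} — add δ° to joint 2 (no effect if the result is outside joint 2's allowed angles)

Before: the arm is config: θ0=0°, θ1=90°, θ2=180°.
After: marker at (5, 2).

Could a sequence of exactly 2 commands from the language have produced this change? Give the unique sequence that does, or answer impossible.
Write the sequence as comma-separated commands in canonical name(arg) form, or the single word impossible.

rotate(2, -90), rotate(2, 90)

key: order matters: swapping rotate(2, -90) and rotate(2, 90) lands elsewhere
t0: config: θ0=0°, θ1=90°, θ2=180°
[1] after rotate(2, -90): config: θ0=0°, θ1=90°, θ2=180°
[2] after rotate(2, 90): config: θ0=0°, θ1=90°, θ2=270°
no rival 2-sequence matches.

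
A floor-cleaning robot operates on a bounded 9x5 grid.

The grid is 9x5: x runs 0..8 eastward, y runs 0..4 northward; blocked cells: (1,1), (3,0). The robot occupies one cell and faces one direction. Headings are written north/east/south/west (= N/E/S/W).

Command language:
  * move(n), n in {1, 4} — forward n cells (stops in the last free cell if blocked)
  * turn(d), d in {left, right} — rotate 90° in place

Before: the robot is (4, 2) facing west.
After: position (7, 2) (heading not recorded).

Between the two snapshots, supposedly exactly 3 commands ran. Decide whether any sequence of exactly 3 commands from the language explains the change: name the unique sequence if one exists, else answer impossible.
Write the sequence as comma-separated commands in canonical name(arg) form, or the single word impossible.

impossible

all 64 sequences checked — none match.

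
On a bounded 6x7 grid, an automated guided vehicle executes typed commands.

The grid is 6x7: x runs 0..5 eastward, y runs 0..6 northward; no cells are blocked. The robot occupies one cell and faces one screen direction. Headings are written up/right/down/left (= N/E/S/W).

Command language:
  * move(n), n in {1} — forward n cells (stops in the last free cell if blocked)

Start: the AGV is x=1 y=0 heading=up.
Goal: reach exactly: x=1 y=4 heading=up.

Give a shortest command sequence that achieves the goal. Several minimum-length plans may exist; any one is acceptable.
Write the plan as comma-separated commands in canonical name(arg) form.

initial: x=1 y=0 heading=up
t=1 move(1) ⇒ x=1 y=1 heading=up
t=2 move(1) ⇒ x=1 y=2 heading=up
t=3 move(1) ⇒ x=1 y=3 heading=up
t=4 move(1) ⇒ x=1 y=4 heading=up
no 3-step plan works, so 4 is optimal.

move(1), move(1), move(1), move(1)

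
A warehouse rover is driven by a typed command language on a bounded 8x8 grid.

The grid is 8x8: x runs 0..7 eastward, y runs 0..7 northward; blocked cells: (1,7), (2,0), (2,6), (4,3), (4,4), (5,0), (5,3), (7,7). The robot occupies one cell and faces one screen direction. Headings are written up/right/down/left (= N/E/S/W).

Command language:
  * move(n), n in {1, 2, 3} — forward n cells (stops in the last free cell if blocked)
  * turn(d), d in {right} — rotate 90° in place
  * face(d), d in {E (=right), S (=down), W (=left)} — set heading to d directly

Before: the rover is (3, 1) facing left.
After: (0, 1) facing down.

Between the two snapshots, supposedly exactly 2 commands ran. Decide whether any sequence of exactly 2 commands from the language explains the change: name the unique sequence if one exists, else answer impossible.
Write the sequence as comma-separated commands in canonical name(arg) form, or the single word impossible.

move(3), face(S)

key: position moved to (0,1) AND the heading swung to S — translation plus rotation needed
start: (3, 1) facing left
t=1 move(3) ⇒ (0, 1) facing left
t=2 face(S) ⇒ (0, 1) facing down
no rival 2-sequence matches.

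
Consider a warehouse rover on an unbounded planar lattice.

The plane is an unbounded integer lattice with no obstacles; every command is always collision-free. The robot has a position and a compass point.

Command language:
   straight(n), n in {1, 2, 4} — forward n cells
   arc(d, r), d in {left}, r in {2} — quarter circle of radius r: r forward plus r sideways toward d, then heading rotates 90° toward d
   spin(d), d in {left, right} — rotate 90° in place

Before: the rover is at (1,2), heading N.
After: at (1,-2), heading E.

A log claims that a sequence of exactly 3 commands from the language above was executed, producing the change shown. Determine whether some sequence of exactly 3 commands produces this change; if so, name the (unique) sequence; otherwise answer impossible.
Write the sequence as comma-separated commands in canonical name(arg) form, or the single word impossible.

key: position moved to (1,-2) AND the heading swung to E — translation plus rotation needed
t0: at (1,2), heading N
t=1 spin(left) ⇒ at (1,2), heading W
t=2 arc(left, 2) ⇒ at (-1,0), heading S
t=3 arc(left, 2) ⇒ at (1,-2), heading E
no rival 3-sequence matches.

spin(left), arc(left, 2), arc(left, 2)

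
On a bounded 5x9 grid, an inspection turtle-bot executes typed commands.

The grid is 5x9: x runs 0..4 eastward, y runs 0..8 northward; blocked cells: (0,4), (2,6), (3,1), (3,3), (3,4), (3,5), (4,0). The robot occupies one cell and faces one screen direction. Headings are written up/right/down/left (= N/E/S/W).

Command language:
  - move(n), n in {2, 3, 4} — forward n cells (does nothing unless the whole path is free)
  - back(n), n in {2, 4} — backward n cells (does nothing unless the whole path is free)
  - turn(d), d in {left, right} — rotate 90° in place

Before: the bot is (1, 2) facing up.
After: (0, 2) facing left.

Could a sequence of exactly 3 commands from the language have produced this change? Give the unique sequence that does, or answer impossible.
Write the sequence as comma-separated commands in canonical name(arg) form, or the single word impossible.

turn(left), back(2), move(3)

key: cell and facing (now W) both changed — the 3 commands mix motion and turning
initial: (1, 2) facing up
1. turn(left) → (1, 2) facing left
2. back(2) → (3, 2) facing left
3. move(3) → (0, 2) facing left
no other 3-command option fits: unique.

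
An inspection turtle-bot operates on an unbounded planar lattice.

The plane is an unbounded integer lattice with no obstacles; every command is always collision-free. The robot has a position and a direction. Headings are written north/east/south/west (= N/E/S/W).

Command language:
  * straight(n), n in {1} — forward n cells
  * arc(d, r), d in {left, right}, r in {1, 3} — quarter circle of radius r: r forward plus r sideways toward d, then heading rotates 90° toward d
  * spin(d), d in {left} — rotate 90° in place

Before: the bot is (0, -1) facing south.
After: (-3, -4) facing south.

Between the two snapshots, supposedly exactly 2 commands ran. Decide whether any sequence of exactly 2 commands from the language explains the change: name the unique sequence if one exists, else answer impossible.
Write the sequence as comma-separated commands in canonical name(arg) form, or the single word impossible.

key: heading stays S — rotations cancel among the 2 commands
from: (0, -1) facing south
1. arc(right, 3) → (-3, -4) facing west
2. spin(left) → (-3, -4) facing south
no other 2-command option fits: unique.

arc(right, 3), spin(left)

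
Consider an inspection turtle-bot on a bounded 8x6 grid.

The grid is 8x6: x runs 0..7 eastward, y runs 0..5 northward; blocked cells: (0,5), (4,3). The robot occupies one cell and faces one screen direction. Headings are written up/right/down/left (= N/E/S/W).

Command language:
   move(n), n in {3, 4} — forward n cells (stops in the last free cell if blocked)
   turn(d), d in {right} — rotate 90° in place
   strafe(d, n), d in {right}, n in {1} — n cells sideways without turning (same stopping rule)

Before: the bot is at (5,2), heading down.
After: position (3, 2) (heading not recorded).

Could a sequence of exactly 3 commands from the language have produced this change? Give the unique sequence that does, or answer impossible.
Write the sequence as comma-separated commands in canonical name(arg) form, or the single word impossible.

key: order matters: swapping strafe(right, 1) and turn(right) lands elsewhere
initial: at (5,2), heading down
step 1 (strafe(right, 1)): at (4,2), heading down
step 2 (strafe(right, 1)): at (3,2), heading down
step 3 (turn(right)): at (3,2), heading left
no other 3-command option fits: unique.

strafe(right, 1), strafe(right, 1), turn(right)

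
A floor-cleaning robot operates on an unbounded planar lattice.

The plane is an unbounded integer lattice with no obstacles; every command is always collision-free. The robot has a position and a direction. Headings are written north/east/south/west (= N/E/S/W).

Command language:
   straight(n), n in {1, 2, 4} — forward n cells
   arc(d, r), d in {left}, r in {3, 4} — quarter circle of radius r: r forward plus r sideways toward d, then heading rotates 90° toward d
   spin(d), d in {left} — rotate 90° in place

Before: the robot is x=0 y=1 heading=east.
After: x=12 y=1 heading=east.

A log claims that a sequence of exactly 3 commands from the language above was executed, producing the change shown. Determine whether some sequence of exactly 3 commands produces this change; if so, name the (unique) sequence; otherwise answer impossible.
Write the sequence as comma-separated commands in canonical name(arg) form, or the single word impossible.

key: still facing E at the end — nothing in the sequence rotates
initial: x=0 y=1 heading=east
1. straight(4) → x=4 y=1 heading=east
2. straight(4) → x=8 y=1 heading=east
3. straight(4) → x=12 y=1 heading=east
no rival 3-sequence matches.

straight(4), straight(4), straight(4)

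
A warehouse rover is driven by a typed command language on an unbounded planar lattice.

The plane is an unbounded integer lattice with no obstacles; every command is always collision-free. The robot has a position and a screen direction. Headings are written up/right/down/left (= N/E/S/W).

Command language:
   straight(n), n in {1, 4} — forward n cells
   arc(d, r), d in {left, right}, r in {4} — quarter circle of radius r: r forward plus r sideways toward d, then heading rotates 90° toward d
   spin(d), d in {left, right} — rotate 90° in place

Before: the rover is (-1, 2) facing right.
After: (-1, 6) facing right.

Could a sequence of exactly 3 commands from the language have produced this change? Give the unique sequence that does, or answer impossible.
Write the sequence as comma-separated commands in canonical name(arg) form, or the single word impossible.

key: order matters: swapping spin(left) and spin(right) lands elsewhere
initial: (-1, 2) facing right
[1] after spin(left): (-1, 2) facing up
[2] after straight(4): (-1, 6) facing up
[3] after spin(right): (-1, 6) facing right
all 216 alternatives checked — unique.

spin(left), straight(4), spin(right)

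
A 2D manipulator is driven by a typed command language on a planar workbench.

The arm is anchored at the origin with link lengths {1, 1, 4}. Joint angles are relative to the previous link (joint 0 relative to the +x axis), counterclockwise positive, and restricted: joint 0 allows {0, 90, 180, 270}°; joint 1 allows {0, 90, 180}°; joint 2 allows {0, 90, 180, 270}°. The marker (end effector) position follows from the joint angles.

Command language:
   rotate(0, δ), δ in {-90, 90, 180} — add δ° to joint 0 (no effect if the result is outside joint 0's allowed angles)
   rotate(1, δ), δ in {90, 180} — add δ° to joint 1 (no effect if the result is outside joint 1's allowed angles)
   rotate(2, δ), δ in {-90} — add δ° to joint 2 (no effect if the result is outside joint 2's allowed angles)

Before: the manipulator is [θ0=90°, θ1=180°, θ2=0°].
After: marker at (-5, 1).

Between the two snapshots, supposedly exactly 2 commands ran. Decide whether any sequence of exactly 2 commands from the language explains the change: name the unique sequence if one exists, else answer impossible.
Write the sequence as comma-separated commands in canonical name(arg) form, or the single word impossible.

key: running rotate(1, 90) before rotate(1, 180) would end elsewhere — order is forced
start: [θ0=90°, θ1=180°, θ2=0°]
t=1 rotate(1, 180) ⇒ [θ0=90°, θ1=0°, θ2=0°]
t=2 rotate(1, 90) ⇒ [θ0=90°, θ1=90°, θ2=0°]
uniquely the one of 36 2-step routes that fits.

rotate(1, 180), rotate(1, 90)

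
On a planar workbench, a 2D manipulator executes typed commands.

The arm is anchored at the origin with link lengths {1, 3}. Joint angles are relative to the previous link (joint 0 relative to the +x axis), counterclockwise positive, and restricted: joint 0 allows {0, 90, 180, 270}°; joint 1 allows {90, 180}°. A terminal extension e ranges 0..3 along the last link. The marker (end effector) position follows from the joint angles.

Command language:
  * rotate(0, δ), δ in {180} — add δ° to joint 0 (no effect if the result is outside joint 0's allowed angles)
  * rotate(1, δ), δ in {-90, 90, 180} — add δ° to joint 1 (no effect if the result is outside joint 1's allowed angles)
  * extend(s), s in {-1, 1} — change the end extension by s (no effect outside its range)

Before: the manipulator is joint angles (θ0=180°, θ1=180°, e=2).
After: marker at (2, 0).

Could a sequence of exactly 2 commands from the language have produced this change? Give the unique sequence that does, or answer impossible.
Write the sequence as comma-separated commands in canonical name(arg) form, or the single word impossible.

extend(-1), extend(-1)

initial: joint angles (θ0=180°, θ1=180°, e=2)
step 1 (extend(-1)): joint angles (θ0=180°, θ1=180°, e=1)
step 2 (extend(-1)): joint angles (θ0=180°, θ1=180°, e=0)
no other 2-command option fits: unique.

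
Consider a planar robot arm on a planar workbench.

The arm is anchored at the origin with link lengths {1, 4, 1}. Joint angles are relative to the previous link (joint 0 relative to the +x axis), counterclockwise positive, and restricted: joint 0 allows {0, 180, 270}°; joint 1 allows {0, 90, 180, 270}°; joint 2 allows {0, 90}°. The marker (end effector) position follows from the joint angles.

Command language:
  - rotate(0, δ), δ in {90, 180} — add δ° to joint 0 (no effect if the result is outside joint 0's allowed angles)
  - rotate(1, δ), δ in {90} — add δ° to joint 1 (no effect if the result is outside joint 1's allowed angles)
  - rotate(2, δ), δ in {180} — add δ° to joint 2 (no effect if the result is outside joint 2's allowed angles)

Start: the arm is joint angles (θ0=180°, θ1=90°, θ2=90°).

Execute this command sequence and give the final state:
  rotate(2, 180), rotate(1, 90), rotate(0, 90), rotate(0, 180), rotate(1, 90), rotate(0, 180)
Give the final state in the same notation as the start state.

initial: joint angles (θ0=180°, θ1=90°, θ2=90°)
1. rotate(2, 180) → joint angles (θ0=180°, θ1=90°, θ2=90°)
2. rotate(1, 90) → joint angles (θ0=180°, θ1=180°, θ2=90°)
3. rotate(0, 90) → joint angles (θ0=270°, θ1=180°, θ2=90°)
4. rotate(0, 180) → joint angles (θ0=270°, θ1=180°, θ2=90°)
5. rotate(1, 90) → joint angles (θ0=270°, θ1=270°, θ2=90°)
6. rotate(0, 180) → joint angles (θ0=270°, θ1=270°, θ2=90°)

joint angles (θ0=270°, θ1=270°, θ2=90°)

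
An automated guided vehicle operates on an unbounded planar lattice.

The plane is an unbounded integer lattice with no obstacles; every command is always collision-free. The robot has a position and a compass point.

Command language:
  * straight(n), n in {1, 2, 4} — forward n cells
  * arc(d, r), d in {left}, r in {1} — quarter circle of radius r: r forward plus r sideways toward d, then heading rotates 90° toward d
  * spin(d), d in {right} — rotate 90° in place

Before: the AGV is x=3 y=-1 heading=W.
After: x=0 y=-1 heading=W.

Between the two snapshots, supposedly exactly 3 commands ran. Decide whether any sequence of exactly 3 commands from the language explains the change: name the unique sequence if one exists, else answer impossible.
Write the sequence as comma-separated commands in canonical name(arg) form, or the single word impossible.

straight(1), straight(1), straight(1)

key: heading stays W — no command in the sequence turns
begin: x=3 y=-1 heading=W
[1] after straight(1): x=2 y=-1 heading=W
[2] after straight(1): x=1 y=-1 heading=W
[3] after straight(1): x=0 y=-1 heading=W
uniquely the one of 125 3-step routes that fits.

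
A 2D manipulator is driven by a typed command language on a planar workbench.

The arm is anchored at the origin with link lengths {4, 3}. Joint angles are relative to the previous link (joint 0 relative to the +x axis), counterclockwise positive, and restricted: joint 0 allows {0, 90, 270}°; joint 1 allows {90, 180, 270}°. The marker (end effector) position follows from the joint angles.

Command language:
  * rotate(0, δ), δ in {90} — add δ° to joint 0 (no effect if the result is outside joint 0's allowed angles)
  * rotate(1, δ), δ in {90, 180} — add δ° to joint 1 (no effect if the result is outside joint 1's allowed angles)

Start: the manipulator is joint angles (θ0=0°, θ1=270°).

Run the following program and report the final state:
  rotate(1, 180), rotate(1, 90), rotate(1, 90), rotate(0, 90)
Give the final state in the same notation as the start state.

joint angles (θ0=90°, θ1=270°)

initial: joint angles (θ0=0°, θ1=270°)
t=1 rotate(1, 180) ⇒ joint angles (θ0=0°, θ1=90°)
t=2 rotate(1, 90) ⇒ joint angles (θ0=0°, θ1=180°)
t=3 rotate(1, 90) ⇒ joint angles (θ0=0°, θ1=270°)
t=4 rotate(0, 90) ⇒ joint angles (θ0=90°, θ1=270°)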